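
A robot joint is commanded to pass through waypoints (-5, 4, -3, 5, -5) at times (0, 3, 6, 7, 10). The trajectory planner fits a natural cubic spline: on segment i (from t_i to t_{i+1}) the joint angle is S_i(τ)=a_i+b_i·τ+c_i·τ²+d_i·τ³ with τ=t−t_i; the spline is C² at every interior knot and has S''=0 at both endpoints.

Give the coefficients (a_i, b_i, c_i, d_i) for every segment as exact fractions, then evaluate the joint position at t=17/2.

Δ: Δ0=3, Δ1=-7/3, Δ2=8, Δ3=-10/3
row 1: diag=12, rhs=-32; c'=1/4, d'=-8/3
row 2: denom=8−3·1/4=29/4; d'=(62−3·-8/3)/(29/4)=280/29
row 3: denom=8−1·4/29=228/29; d'=(-68−1·280/29)/(228/29)=-563/57
back: M3=-563/57
back: M2=280/29−4/29·-563/57=628/57
back: M1=-8/3−1/4·628/57=-103/19
M: M0=0, M1=-103/19, M2=628/57, M3=-563/57, M4=0
seg 0: a=-5, c=M0/2=0, d=(M1−M0)/(6·3)=-103/342, b=Δ0−h0·(2M0+M1)/6=217/38
seg 1: a=4, c=M1/2=-103/38, d=(M2−M1)/(6·3)=937/1026, b=Δ1−h1·(2M1+M2)/6=-46/19
seg 2: a=-3, c=M2/2=314/57, d=(M3−M2)/(6·1)=-397/114, b=Δ2−h2·(2M2+M3)/6=227/38
seg 3: a=5, c=M3/2=-563/114, d=(M4−M3)/(6·3)=563/1026, b=Δ3−h3·(2M3+M4)/6=373/57
t_q=17/2 → seg 3, τ=3/2; S=5+373/57·τ+-563/114·τ²+563/1026·τ³=1689/304

  seg 0: a=-5 b=217/38 c=0 d=-103/342
  seg 1: a=4 b=-46/19 c=-103/38 d=937/1026
  seg 2: a=-3 b=227/38 c=314/57 d=-397/114
  seg 3: a=5 b=373/57 c=-563/114 d=563/1026
S(17/2) = 1689/304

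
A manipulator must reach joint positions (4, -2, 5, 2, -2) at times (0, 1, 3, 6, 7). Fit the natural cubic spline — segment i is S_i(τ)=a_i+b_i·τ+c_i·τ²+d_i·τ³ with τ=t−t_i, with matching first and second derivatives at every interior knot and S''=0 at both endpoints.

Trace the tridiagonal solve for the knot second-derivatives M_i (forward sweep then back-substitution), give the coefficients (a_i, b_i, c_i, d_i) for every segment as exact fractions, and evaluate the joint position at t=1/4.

  seg 0: a=4 b=-6185/788 c=0 d=1457/788
  seg 1: a=-2 b=-907/394 c=4371/788 d=-2085/1576
  seg 2: a=5 b=790/197 c=-471/197 d=142/591
  seg 3: a=2 b=-758/197 c=-45/197 d=15/197
S(1/4) = 104225/50432

Δ: Δ0=-6, Δ1=7/2, Δ2=-1, Δ3=-4
row 1: diag=6, rhs=57; c'=1/3, d'=19/2
row 2: denom=10−2·1/3=28/3; d'=(-27−2·19/2)/(28/3)=-69/14
row 3: denom=8−3·9/28=197/28; d'=(-18−3·-69/14)/(197/28)=-90/197
back: M3=-90/197
back: M2=-69/14−9/28·-90/197=-942/197
back: M1=19/2−1/3·-942/197=4371/394
M: M0=0, M1=4371/394, M2=-942/197, M3=-90/197, M4=0
seg 0: a=4, c=M0/2=0, d=(M1−M0)/(6·1)=1457/788, b=Δ0−h0·(2M0+M1)/6=-6185/788
seg 1: a=-2, c=M1/2=4371/788, d=(M2−M1)/(6·2)=-2085/1576, b=Δ1−h1·(2M1+M2)/6=-907/394
seg 2: a=5, c=M2/2=-471/197, d=(M3−M2)/(6·3)=142/591, b=Δ2−h2·(2M2+M3)/6=790/197
seg 3: a=2, c=M3/2=-45/197, d=(M4−M3)/(6·1)=15/197, b=Δ3−h3·(2M3+M4)/6=-758/197
t_q=1/4 → seg 0, τ=1/4; S=4+-6185/788·τ+0·τ²+1457/788·τ³=104225/50432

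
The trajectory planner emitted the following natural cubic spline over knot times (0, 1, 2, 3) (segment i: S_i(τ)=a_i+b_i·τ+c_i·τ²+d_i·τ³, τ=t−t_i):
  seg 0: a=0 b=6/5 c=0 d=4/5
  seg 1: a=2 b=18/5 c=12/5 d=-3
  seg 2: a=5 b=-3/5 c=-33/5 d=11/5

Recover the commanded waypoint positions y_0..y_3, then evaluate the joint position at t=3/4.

y_0=0 y_1=2 y_2=5 y_3=0
S(3/4) = 99/80

y_0 = S_0(0) = a_0 = 0
y_1 = S_1(0) = a_1 = 2
y_2 = S_2(0) = a_2 = 5
y_3 = S_2(1) = 0
t_q=3/4 is in segment 0 (τ=3/4); S_0(τ)=99/80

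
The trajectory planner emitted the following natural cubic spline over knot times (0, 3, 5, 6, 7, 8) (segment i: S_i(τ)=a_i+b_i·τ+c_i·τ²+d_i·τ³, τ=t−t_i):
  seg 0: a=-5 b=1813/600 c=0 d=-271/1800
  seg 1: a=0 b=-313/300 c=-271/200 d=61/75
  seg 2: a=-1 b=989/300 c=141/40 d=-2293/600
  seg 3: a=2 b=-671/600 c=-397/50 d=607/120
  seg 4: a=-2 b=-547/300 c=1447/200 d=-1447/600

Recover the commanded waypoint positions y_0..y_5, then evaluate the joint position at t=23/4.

y_0 = S_0(0) = a_0 = -5
y_1 = S_1(0) = a_1 = 0
y_2 = S_2(0) = a_2 = -1
y_3 = S_3(0) = a_3 = 2
y_4 = S_4(0) = a_4 = -2
y_5 = S_4(1) = 1
t_q=23/4 is in segment 2 (τ=3/4); S_2(τ)=23591/12800

y_0=-5 y_1=0 y_2=-1 y_3=2 y_4=-2 y_5=1
S(23/4) = 23591/12800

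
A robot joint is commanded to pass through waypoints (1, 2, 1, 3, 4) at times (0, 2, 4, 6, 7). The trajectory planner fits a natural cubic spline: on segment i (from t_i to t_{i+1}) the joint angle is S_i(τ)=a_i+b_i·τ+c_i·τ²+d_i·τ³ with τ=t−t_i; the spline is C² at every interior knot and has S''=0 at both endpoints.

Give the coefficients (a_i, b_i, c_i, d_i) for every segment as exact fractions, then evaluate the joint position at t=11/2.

Δ: Δ0=1/2, Δ1=-1/2, Δ2=1, Δ3=1
row 1: diag=8, rhs=-6; c'=1/4, d'=-3/4
row 2: denom=8−2·1/4=15/2; d'=(9−2·-3/4)/(15/2)=7/5
row 3: denom=6−2·4/15=82/15; d'=(0−2·7/5)/(82/15)=-21/41
back: M3=-21/41
back: M2=7/5−4/15·-21/41=63/41
back: M1=-3/4−1/4·63/41=-93/82
M: M0=0, M1=-93/82, M2=63/41, M3=-21/41, M4=0
seg 0: a=1, c=M0/2=0, d=(M1−M0)/(6·2)=-31/328, b=Δ0−h0·(2M0+M1)/6=36/41
seg 1: a=2, c=M1/2=-93/164, d=(M2−M1)/(6·2)=73/328, b=Δ1−h1·(2M1+M2)/6=-21/82
seg 2: a=1, c=M2/2=63/82, d=(M3−M2)/(6·2)=-7/41, b=Δ2−h2·(2M2+M3)/6=6/41
seg 3: a=3, c=M3/2=-21/82, d=(M4−M3)/(6·1)=7/82, b=Δ3−h3·(2M3+M4)/6=48/41
t_q=11/2 → seg 2, τ=3/2; S=1+6/41·τ+63/82·τ²+-7/41·τ³=389/164

  seg 0: a=1 b=36/41 c=0 d=-31/328
  seg 1: a=2 b=-21/82 c=-93/164 d=73/328
  seg 2: a=1 b=6/41 c=63/82 d=-7/41
  seg 3: a=3 b=48/41 c=-21/82 d=7/82
S(11/2) = 389/164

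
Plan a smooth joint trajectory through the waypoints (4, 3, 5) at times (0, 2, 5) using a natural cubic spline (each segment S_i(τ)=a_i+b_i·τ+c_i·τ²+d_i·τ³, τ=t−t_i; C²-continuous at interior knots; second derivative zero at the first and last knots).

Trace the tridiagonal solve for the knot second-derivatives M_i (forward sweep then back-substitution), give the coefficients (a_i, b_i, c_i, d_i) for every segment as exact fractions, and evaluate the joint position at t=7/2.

  seg 0: a=4 b=-11/15 c=0 d=7/120
  seg 1: a=3 b=-1/30 c=7/20 d=-7/180
S(7/2) = 577/160

Δ: Δ0=-1/2, Δ1=2/3
row 1: diag=10, rhs=7; c'=3/10, d'=7/10
back: M1=7/10
M: M0=0, M1=7/10, M2=0
seg 0: a=4, c=M0/2=0, d=(M1−M0)/(6·2)=7/120, b=Δ0−h0·(2M0+M1)/6=-11/15
seg 1: a=3, c=M1/2=7/20, d=(M2−M1)/(6·3)=-7/180, b=Δ1−h1·(2M1+M2)/6=-1/30
t_q=7/2 → seg 1, τ=3/2; S=3+-1/30·τ+7/20·τ²+-7/180·τ³=577/160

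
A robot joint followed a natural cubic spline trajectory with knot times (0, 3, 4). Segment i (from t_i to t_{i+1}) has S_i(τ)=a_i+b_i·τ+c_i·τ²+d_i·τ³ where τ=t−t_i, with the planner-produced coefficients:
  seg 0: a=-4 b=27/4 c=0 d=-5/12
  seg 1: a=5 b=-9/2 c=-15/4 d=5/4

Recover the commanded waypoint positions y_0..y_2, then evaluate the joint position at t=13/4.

y_0=-4 y_1=5 y_2=-2
S(13/4) = 937/256

y_0 = S_0(0) = a_0 = -4
y_1 = S_1(0) = a_1 = 5
y_2 = S_1(1) = -2
t_q=13/4 is in segment 1 (τ=1/4); S_1(τ)=937/256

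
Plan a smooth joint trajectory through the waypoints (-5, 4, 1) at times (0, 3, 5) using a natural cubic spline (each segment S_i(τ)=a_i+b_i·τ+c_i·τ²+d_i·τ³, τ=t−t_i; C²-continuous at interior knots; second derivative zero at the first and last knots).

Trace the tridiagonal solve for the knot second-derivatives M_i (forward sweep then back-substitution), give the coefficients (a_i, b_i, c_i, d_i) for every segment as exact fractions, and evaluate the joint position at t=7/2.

Δ: Δ0=3, Δ1=-3/2
row 1: diag=10, rhs=-27; c'=1/5, d'=-27/10
back: M1=-27/10
M: M0=0, M1=-27/10, M2=0
seg 0: a=-5, c=M0/2=0, d=(M1−M0)/(6·3)=-3/20, b=Δ0−h0·(2M0+M1)/6=87/20
seg 1: a=4, c=M1/2=-27/20, d=(M2−M1)/(6·2)=9/40, b=Δ1−h1·(2M1+M2)/6=3/10
t_q=7/2 → seg 1, τ=1/2; S=4+3/10·τ+-27/20·τ²+9/40·τ³=1229/320

  seg 0: a=-5 b=87/20 c=0 d=-3/20
  seg 1: a=4 b=3/10 c=-27/20 d=9/40
S(7/2) = 1229/320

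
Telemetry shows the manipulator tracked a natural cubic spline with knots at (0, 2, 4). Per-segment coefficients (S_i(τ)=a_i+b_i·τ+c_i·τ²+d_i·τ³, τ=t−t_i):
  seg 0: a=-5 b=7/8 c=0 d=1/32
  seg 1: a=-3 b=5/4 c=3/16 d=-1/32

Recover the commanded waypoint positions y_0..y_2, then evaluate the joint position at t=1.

y_0 = S_0(0) = a_0 = -5
y_1 = S_1(0) = a_1 = -3
y_2 = S_1(2) = 0
t_q=1 is in segment 0 (τ=1); S_0(τ)=-131/32

y_0=-5 y_1=-3 y_2=0
S(1) = -131/32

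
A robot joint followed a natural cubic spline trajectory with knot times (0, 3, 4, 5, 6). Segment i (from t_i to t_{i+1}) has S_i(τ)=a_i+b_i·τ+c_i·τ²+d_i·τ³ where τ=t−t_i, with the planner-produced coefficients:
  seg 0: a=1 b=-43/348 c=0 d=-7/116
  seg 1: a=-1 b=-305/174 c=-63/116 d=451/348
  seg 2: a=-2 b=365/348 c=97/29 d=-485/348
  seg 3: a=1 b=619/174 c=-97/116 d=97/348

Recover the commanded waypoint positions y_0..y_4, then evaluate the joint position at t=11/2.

y_0=1 y_1=-1 y_2=-2 y_3=1 y_4=4
S(11/2) = 2417/928

y_0 = S_0(0) = a_0 = 1
y_1 = S_1(0) = a_1 = -1
y_2 = S_2(0) = a_2 = -2
y_3 = S_3(0) = a_3 = 1
y_4 = S_3(1) = 4
t_q=11/2 is in segment 3 (τ=1/2); S_3(τ)=2417/928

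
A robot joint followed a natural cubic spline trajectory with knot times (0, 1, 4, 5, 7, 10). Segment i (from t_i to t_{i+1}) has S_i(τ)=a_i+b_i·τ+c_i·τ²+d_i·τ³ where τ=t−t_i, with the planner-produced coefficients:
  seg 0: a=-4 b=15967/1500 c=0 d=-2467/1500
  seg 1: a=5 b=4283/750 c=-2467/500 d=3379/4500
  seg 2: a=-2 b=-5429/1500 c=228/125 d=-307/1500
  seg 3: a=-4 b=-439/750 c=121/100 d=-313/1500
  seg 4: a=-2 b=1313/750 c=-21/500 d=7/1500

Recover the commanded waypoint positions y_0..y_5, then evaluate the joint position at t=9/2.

y_0=-4 y_1=5 y_2=-2 y_3=-4 y_4=-2 y_5=3
S(9/2) = -13517/4000

y_0 = S_0(0) = a_0 = -4
y_1 = S_1(0) = a_1 = 5
y_2 = S_2(0) = a_2 = -2
y_3 = S_3(0) = a_3 = -4
y_4 = S_4(0) = a_4 = -2
y_5 = S_4(3) = 3
t_q=9/2 is in segment 2 (τ=1/2); S_2(τ)=-13517/4000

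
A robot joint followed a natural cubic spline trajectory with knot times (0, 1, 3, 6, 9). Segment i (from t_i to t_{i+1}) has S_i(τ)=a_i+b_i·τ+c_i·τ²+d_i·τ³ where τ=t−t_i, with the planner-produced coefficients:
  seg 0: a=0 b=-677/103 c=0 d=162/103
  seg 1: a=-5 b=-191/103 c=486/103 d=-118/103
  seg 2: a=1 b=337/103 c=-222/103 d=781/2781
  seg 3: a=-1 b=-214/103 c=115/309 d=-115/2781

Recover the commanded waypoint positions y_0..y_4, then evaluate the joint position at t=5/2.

y_0 = S_0(0) = a_0 = 0
y_1 = S_1(0) = a_1 = -5
y_2 = S_2(0) = a_2 = 1
y_3 = S_3(0) = a_3 = -1
y_4 = S_3(3) = -5
t_q=5/2 is in segment 1 (τ=3/2); S_1(τ)=-425/412

y_0=0 y_1=-5 y_2=1 y_3=-1 y_4=-5
S(5/2) = -425/412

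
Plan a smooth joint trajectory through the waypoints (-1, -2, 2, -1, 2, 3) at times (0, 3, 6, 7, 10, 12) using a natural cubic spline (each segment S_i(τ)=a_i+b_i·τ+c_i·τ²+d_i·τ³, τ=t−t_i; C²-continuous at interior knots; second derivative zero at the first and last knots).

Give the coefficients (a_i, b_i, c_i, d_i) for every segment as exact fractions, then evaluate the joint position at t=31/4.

Δ: Δ0=-1/3, Δ1=4/3, Δ2=-3, Δ3=1, Δ4=1/2
row 1: diag=12, rhs=10; c'=1/4, d'=5/6
row 2: denom=8−3·1/4=29/4; d'=(-26−3·5/6)/(29/4)=-114/29
row 3: denom=8−1·4/29=228/29; d'=(24−1·-114/29)/(228/29)=135/38
row 4: denom=10−3·29/76=673/76; d'=(-3−3·135/38)/(673/76)=-1038/673
back: M4=-1038/673
back: M3=135/38−29/76·-1038/673=2787/673
back: M2=-114/29−4/29·2787/673=-3030/673
back: M1=5/6−1/4·-3030/673=3955/2019
M: M0=0, M1=3955/2019, M2=-3030/673, M3=2787/673, M4=-1038/673, M5=0
seg 0: a=-1, c=M0/2=0, d=(M1−M0)/(6·3)=3955/36342, b=Δ0−h0·(2M0+M1)/6=-1767/1346
seg 1: a=-2, c=M1/2=3955/4038, d=(M2−M1)/(6·3)=-13045/36342, b=Δ1−h1·(2M1+M2)/6=1094/673
seg 2: a=2, c=M2/2=-1515/673, d=(M3−M2)/(6·1)=1939/1346, b=Δ2−h2·(2M2+M3)/6=-2947/1346
seg 3: a=-1, c=M3/2=2787/1346, d=(M4−M3)/(6·3)=-425/1346, b=Δ3−h3·(2M3+M4)/6=-1595/673
seg 4: a=2, c=M4/2=-519/673, d=(M5−M4)/(6·2)=173/1346, b=Δ4−h4·(2M4+M5)/6=2057/1346
t_q=31/4 → seg 3, τ=3/4; S=-1+-1595/673·τ+2787/1346·τ²+-425/1346·τ³=-150407/86144

  seg 0: a=-1 b=-1767/1346 c=0 d=3955/36342
  seg 1: a=-2 b=1094/673 c=3955/4038 d=-13045/36342
  seg 2: a=2 b=-2947/1346 c=-1515/673 d=1939/1346
  seg 3: a=-1 b=-1595/673 c=2787/1346 d=-425/1346
  seg 4: a=2 b=2057/1346 c=-519/673 d=173/1346
S(31/4) = -150407/86144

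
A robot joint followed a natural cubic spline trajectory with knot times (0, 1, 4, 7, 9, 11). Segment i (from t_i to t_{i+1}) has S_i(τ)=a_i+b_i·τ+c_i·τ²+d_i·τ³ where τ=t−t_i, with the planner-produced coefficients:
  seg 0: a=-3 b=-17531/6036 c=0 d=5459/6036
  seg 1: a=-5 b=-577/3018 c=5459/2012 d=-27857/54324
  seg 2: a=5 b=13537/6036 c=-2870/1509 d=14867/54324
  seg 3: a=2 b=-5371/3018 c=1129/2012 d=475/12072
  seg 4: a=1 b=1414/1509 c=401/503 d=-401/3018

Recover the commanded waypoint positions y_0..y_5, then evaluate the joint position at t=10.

y_0=-3 y_1=-5 y_2=5 y_3=2 y_4=1 y_5=5
S(10) = 2617/1006

y_0 = S_0(0) = a_0 = -3
y_1 = S_1(0) = a_1 = -5
y_2 = S_2(0) = a_2 = 5
y_3 = S_3(0) = a_3 = 2
y_4 = S_4(0) = a_4 = 1
y_5 = S_4(2) = 5
t_q=10 is in segment 4 (τ=1); S_4(τ)=2617/1006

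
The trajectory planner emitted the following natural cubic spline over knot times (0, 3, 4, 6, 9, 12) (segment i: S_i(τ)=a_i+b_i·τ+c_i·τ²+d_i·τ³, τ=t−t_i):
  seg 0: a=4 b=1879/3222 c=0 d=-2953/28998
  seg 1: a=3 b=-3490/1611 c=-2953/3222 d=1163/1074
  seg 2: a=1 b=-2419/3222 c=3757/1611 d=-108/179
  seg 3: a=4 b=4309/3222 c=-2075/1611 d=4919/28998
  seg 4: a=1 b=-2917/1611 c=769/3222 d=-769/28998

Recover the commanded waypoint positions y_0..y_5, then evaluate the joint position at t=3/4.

y_0=4 y_1=3 y_2=1 y_3=4 y_4=1 y_5=-3
S(3/4) = 100685/22912

y_0 = S_0(0) = a_0 = 4
y_1 = S_1(0) = a_1 = 3
y_2 = S_2(0) = a_2 = 1
y_3 = S_3(0) = a_3 = 4
y_4 = S_4(0) = a_4 = 1
y_5 = S_4(3) = -3
t_q=3/4 is in segment 0 (τ=3/4); S_0(τ)=100685/22912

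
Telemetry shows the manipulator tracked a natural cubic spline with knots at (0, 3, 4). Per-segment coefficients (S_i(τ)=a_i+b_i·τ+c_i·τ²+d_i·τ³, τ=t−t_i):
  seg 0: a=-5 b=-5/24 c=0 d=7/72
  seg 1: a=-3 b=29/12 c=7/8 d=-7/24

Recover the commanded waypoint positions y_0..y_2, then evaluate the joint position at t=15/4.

y_0=-5 y_1=-3 y_2=0
S(15/4) = -419/512

y_0 = S_0(0) = a_0 = -5
y_1 = S_1(0) = a_1 = -3
y_2 = S_1(1) = 0
t_q=15/4 is in segment 1 (τ=3/4); S_1(τ)=-419/512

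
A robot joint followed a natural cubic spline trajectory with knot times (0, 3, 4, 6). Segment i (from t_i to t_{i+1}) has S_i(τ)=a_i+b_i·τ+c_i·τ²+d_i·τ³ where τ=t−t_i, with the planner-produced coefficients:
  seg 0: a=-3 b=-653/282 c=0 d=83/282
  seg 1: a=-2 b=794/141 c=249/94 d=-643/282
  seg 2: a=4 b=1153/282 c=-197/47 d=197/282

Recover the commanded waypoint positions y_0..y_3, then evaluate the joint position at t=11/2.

y_0=-3 y_1=-2 y_2=4 y_3=1
S(11/2) = 2301/752

y_0 = S_0(0) = a_0 = -3
y_1 = S_1(0) = a_1 = -2
y_2 = S_2(0) = a_2 = 4
y_3 = S_2(2) = 1
t_q=11/2 is in segment 2 (τ=3/2); S_2(τ)=2301/752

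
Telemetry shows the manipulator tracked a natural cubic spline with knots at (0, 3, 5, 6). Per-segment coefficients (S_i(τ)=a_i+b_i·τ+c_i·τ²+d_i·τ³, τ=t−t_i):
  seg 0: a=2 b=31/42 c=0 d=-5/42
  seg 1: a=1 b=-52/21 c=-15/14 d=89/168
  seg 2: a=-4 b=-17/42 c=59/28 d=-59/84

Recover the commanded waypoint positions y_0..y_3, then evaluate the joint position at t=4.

y_0 = S_0(0) = a_0 = 2
y_1 = S_1(0) = a_1 = 1
y_2 = S_2(0) = a_2 = -4
y_3 = S_2(1) = -3
t_q=4 is in segment 1 (τ=1); S_1(τ)=-113/56

y_0=2 y_1=1 y_2=-4 y_3=-3
S(4) = -113/56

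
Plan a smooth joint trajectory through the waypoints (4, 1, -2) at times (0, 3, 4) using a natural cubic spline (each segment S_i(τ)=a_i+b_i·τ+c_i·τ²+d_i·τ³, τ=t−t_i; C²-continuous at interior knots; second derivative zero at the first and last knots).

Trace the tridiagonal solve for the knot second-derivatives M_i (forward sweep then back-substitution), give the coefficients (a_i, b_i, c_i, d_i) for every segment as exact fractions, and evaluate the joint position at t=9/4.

Δ: Δ0=-1, Δ1=-3
row 1: diag=8, rhs=-12; c'=1/8, d'=-3/2
back: M1=-3/2
M: M0=0, M1=-3/2, M2=0
seg 0: a=4, c=M0/2=0, d=(M1−M0)/(6·3)=-1/12, b=Δ0−h0·(2M0+M1)/6=-1/4
seg 1: a=1, c=M1/2=-3/4, d=(M2−M1)/(6·1)=1/4, b=Δ1−h1·(2M1+M2)/6=-5/2
t_q=9/4 → seg 0, τ=9/4; S=4+-1/4·τ+0·τ²+-1/12·τ³=637/256

  seg 0: a=4 b=-1/4 c=0 d=-1/12
  seg 1: a=1 b=-5/2 c=-3/4 d=1/4
S(9/4) = 637/256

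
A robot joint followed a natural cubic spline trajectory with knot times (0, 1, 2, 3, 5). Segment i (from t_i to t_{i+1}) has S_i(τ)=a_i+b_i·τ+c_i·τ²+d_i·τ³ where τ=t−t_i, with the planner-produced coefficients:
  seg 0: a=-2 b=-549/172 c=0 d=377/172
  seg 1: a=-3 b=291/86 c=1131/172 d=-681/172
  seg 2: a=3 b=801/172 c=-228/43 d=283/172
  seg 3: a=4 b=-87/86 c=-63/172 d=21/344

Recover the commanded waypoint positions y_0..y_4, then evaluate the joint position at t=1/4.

y_0=-2 y_1=-3 y_2=3 y_3=4 y_4=1
S(1/4) = -30423/11008

y_0 = S_0(0) = a_0 = -2
y_1 = S_1(0) = a_1 = -3
y_2 = S_2(0) = a_2 = 3
y_3 = S_3(0) = a_3 = 4
y_4 = S_3(2) = 1
t_q=1/4 is in segment 0 (τ=1/4); S_0(τ)=-30423/11008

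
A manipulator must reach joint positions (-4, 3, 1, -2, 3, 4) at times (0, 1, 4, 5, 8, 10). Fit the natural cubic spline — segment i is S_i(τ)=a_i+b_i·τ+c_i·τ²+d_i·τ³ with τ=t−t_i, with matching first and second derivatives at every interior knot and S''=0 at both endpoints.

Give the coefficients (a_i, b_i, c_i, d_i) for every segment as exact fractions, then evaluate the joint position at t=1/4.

Δ: Δ0=7, Δ1=-2/3, Δ2=-3, Δ3=5/3, Δ4=1/2
row 1: diag=8, rhs=-46; c'=3/8, d'=-23/4
row 2: denom=8−3·3/8=55/8; d'=(-14−3·-23/4)/(55/8)=26/55
row 3: denom=8−1·8/55=432/55; d'=(28−1·26/55)/(432/55)=757/216
row 4: denom=10−3·55/144=425/48; d'=(-7−3·757/216)/(425/48)=-2522/1275
back: M4=-2522/1275
back: M3=757/216−55/144·-2522/1275=3259/765
back: M2=26/55−8/55·3259/765=-562/3825
back: M1=-23/4−3/8·-562/3825=-7261/1275
M: M0=0, M1=-7261/1275, M2=-562/3825, M3=3259/765, M4=-2522/1275, M5=0
seg 0: a=-4, c=M0/2=0, d=(M1−M0)/(6·1)=-7261/7650, b=Δ0−h0·(2M0+M1)/6=60811/7650
seg 1: a=3, c=M1/2=-7261/2550, d=(M2−M1)/(6·3)=21221/68850, b=Δ1−h1·(2M1+M2)/6=19514/3825
seg 2: a=1, c=M2/2=-281/3825, d=(M3−M2)/(6·1)=1873/2550, b=Δ2−h2·(2M2+M3)/6=-28007/7650
seg 3: a=-2, c=M3/2=3259/1530, d=(M4−M3)/(6·3)=-23861/68850, b=Δ3−h3·(2M3+M4)/6=-361/225
seg 4: a=3, c=M4/2=-1261/1275, d=(M5−M4)/(6·2)=1261/7650, b=Δ4−h4·(2M4+M5)/6=13913/7650
t_q=1/4 → seg 0, τ=1/4; S=-4+60811/7650·τ+0·τ²+-7261/7650·τ³=-66179/32640

  seg 0: a=-4 b=60811/7650 c=0 d=-7261/7650
  seg 1: a=3 b=19514/3825 c=-7261/2550 d=21221/68850
  seg 2: a=1 b=-28007/7650 c=-281/3825 d=1873/2550
  seg 3: a=-2 b=-361/225 c=3259/1530 d=-23861/68850
  seg 4: a=3 b=13913/7650 c=-1261/1275 d=1261/7650
S(1/4) = -66179/32640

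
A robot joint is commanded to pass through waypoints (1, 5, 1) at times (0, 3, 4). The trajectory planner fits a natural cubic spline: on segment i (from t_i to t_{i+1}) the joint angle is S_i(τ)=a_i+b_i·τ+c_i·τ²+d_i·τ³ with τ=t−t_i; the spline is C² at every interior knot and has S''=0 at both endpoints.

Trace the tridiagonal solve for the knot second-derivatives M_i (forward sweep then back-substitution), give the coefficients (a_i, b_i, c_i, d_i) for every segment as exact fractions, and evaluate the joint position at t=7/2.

Δ: Δ0=4/3, Δ1=-4
row 1: diag=8, rhs=-32; c'=1/8, d'=-4
back: M1=-4
M: M0=0, M1=-4, M2=0
seg 0: a=1, c=M0/2=0, d=(M1−M0)/(6·3)=-2/9, b=Δ0−h0·(2M0+M1)/6=10/3
seg 1: a=5, c=M1/2=-2, d=(M2−M1)/(6·1)=2/3, b=Δ1−h1·(2M1+M2)/6=-8/3
t_q=7/2 → seg 1, τ=1/2; S=5+-8/3·τ+-2·τ²+2/3·τ³=13/4

  seg 0: a=1 b=10/3 c=0 d=-2/9
  seg 1: a=5 b=-8/3 c=-2 d=2/3
S(7/2) = 13/4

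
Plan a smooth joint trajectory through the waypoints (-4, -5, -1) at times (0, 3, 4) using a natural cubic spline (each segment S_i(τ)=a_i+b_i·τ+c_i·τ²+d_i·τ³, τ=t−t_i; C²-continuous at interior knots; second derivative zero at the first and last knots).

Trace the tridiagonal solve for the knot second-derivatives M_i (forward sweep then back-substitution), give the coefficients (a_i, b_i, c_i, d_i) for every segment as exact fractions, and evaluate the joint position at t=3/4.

Δ: Δ0=-1/3, Δ1=4
row 1: diag=8, rhs=26; c'=1/8, d'=13/4
back: M1=13/4
M: M0=0, M1=13/4, M2=0
seg 0: a=-4, c=M0/2=0, d=(M1−M0)/(6·3)=13/72, b=Δ0−h0·(2M0+M1)/6=-47/24
seg 1: a=-5, c=M1/2=13/8, d=(M2−M1)/(6·1)=-13/24, b=Δ1−h1·(2M1+M2)/6=35/12
t_q=3/4 → seg 0, τ=3/4; S=-4+-47/24·τ+0·τ²+13/72·τ³=-2761/512

  seg 0: a=-4 b=-47/24 c=0 d=13/72
  seg 1: a=-5 b=35/12 c=13/8 d=-13/24
S(3/4) = -2761/512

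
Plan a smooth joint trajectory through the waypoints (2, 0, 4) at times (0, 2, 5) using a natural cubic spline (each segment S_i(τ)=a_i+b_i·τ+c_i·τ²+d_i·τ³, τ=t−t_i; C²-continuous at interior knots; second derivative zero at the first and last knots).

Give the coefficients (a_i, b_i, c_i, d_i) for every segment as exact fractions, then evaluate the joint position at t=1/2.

  seg 0: a=2 b=-22/15 c=0 d=7/60
  seg 1: a=0 b=-1/15 c=7/10 d=-7/90
S(1/2) = 41/32

Δ: Δ0=-1, Δ1=4/3
row 1: diag=10, rhs=14; c'=3/10, d'=7/5
back: M1=7/5
M: M0=0, M1=7/5, M2=0
seg 0: a=2, c=M0/2=0, d=(M1−M0)/(6·2)=7/60, b=Δ0−h0·(2M0+M1)/6=-22/15
seg 1: a=0, c=M1/2=7/10, d=(M2−M1)/(6·3)=-7/90, b=Δ1−h1·(2M1+M2)/6=-1/15
t_q=1/2 → seg 0, τ=1/2; S=2+-22/15·τ+0·τ²+7/60·τ³=41/32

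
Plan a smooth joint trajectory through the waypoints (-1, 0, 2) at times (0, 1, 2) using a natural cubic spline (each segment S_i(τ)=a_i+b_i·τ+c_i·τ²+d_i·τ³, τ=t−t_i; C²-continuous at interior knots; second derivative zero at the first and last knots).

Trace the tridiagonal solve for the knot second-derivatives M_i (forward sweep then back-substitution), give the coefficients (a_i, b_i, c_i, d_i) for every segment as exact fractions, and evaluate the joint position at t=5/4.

  seg 0: a=-1 b=3/4 c=0 d=1/4
  seg 1: a=0 b=3/2 c=3/4 d=-1/4
S(5/4) = 107/256

Δ: Δ0=1, Δ1=2
row 1: diag=4, rhs=6; c'=1/4, d'=3/2
back: M1=3/2
M: M0=0, M1=3/2, M2=0
seg 0: a=-1, c=M0/2=0, d=(M1−M0)/(6·1)=1/4, b=Δ0−h0·(2M0+M1)/6=3/4
seg 1: a=0, c=M1/2=3/4, d=(M2−M1)/(6·1)=-1/4, b=Δ1−h1·(2M1+M2)/6=3/2
t_q=5/4 → seg 1, τ=1/4; S=0+3/2·τ+3/4·τ²+-1/4·τ³=107/256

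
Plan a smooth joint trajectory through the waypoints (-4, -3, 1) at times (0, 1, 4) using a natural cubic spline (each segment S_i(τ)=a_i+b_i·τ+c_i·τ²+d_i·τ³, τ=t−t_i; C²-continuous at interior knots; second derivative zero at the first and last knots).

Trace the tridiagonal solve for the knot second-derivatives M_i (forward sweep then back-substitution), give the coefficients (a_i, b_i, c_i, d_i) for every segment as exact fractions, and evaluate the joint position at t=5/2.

  seg 0: a=-4 b=23/24 c=0 d=1/24
  seg 1: a=-3 b=13/12 c=1/8 d=-1/72
S(5/2) = -73/64

Δ: Δ0=1, Δ1=4/3
row 1: diag=8, rhs=2; c'=3/8, d'=1/4
back: M1=1/4
M: M0=0, M1=1/4, M2=0
seg 0: a=-4, c=M0/2=0, d=(M1−M0)/(6·1)=1/24, b=Δ0−h0·(2M0+M1)/6=23/24
seg 1: a=-3, c=M1/2=1/8, d=(M2−M1)/(6·3)=-1/72, b=Δ1−h1·(2M1+M2)/6=13/12
t_q=5/2 → seg 1, τ=3/2; S=-3+13/12·τ+1/8·τ²+-1/72·τ³=-73/64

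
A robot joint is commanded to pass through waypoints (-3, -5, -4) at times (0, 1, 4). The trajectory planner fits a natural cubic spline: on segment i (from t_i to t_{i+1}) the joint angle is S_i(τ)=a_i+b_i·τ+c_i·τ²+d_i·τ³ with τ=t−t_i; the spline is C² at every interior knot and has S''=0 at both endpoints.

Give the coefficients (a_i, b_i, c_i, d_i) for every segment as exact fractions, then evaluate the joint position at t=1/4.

Δ: Δ0=-2, Δ1=1/3
row 1: diag=8, rhs=14; c'=3/8, d'=7/4
back: M1=7/4
M: M0=0, M1=7/4, M2=0
seg 0: a=-3, c=M0/2=0, d=(M1−M0)/(6·1)=7/24, b=Δ0−h0·(2M0+M1)/6=-55/24
seg 1: a=-5, c=M1/2=7/8, d=(M2−M1)/(6·3)=-7/72, b=Δ1−h1·(2M1+M2)/6=-17/12
t_q=1/4 → seg 0, τ=1/4; S=-3+-55/24·τ+0·τ²+7/24·τ³=-1827/512

  seg 0: a=-3 b=-55/24 c=0 d=7/24
  seg 1: a=-5 b=-17/12 c=7/8 d=-7/72
S(1/4) = -1827/512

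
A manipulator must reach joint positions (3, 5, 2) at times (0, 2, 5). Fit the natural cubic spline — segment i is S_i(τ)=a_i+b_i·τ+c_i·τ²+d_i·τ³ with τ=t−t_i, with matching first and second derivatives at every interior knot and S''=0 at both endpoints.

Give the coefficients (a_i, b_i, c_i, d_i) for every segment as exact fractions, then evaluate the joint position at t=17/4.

Δ: Δ0=1, Δ1=-1
row 1: diag=10, rhs=-12; c'=3/10, d'=-6/5
back: M1=-6/5
M: M0=0, M1=-6/5, M2=0
seg 0: a=3, c=M0/2=0, d=(M1−M0)/(6·2)=-1/10, b=Δ0−h0·(2M0+M1)/6=7/5
seg 1: a=5, c=M1/2=-3/5, d=(M2−M1)/(6·3)=1/15, b=Δ1−h1·(2M1+M2)/6=1/5
t_q=17/4 → seg 1, τ=9/4; S=5+1/5·τ+-3/5·τ²+1/15·τ³=203/64

  seg 0: a=3 b=7/5 c=0 d=-1/10
  seg 1: a=5 b=1/5 c=-3/5 d=1/15
S(17/4) = 203/64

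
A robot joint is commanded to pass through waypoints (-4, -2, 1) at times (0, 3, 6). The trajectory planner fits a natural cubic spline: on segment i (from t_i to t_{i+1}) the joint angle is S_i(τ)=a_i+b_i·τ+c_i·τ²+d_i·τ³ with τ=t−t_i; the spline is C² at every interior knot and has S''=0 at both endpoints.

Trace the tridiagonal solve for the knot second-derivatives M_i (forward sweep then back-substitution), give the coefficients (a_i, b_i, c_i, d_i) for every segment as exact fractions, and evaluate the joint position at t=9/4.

  seg 0: a=-4 b=7/12 c=0 d=1/108
  seg 1: a=-2 b=5/6 c=1/12 d=-1/108
S(9/4) = -661/256

Δ: Δ0=2/3, Δ1=1
row 1: diag=12, rhs=2; c'=1/4, d'=1/6
back: M1=1/6
M: M0=0, M1=1/6, M2=0
seg 0: a=-4, c=M0/2=0, d=(M1−M0)/(6·3)=1/108, b=Δ0−h0·(2M0+M1)/6=7/12
seg 1: a=-2, c=M1/2=1/12, d=(M2−M1)/(6·3)=-1/108, b=Δ1−h1·(2M1+M2)/6=5/6
t_q=9/4 → seg 0, τ=9/4; S=-4+7/12·τ+0·τ²+1/108·τ³=-661/256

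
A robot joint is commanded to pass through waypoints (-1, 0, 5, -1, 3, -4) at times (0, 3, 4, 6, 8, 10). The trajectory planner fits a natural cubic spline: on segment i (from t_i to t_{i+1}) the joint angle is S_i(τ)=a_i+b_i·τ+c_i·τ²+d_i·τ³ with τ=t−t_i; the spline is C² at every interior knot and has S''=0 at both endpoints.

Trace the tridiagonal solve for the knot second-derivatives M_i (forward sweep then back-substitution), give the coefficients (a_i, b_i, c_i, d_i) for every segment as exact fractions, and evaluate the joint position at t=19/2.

  seg 0: a=-1 b=-8225/3846 c=0 d=3169/11538
  seg 1: a=0 b=10148/1923 c=3169/1282 d=-10573/3846
  seg 2: a=5 b=7591/3846 c=-3702/641 d=25295/15384
  seg 3: a=-1 b=-2686/1923 c=10487/2564 d=-18397/15384
  seg 4: a=3 b=2359/3846 c=-3955/1282 d=3955/7692
S(19/2) = -26377/20512

Δ: Δ0=1/3, Δ1=5, Δ2=-3, Δ3=2, Δ4=-7/2
row 1: diag=8, rhs=28; c'=1/8, d'=7/2
row 2: denom=6−1·1/8=47/8; d'=(-48−1·7/2)/(47/8)=-412/47
row 3: denom=8−2·16/47=344/47; d'=(30−2·-412/47)/(344/47)=1117/172
row 4: denom=8−2·47/172=641/86; d'=(-33−2·1117/172)/(641/86)=-3955/641
back: M4=-3955/641
back: M3=1117/172−47/172·-3955/641=10487/1282
back: M2=-412/47−16/47·10487/1282=-7404/641
back: M1=7/2−1/8·-7404/641=3169/641
M: M0=0, M1=3169/641, M2=-7404/641, M3=10487/1282, M4=-3955/641, M5=0
seg 0: a=-1, c=M0/2=0, d=(M1−M0)/(6·3)=3169/11538, b=Δ0−h0·(2M0+M1)/6=-8225/3846
seg 1: a=0, c=M1/2=3169/1282, d=(M2−M1)/(6·1)=-10573/3846, b=Δ1−h1·(2M1+M2)/6=10148/1923
seg 2: a=5, c=M2/2=-3702/641, d=(M3−M2)/(6·2)=25295/15384, b=Δ2−h2·(2M2+M3)/6=7591/3846
seg 3: a=-1, c=M3/2=10487/2564, d=(M4−M3)/(6·2)=-18397/15384, b=Δ3−h3·(2M3+M4)/6=-2686/1923
seg 4: a=3, c=M4/2=-3955/1282, d=(M5−M4)/(6·2)=3955/7692, b=Δ4−h4·(2M4+M5)/6=2359/3846
t_q=19/2 → seg 4, τ=3/2; S=3+2359/3846·τ+-3955/1282·τ²+3955/7692·τ³=-26377/20512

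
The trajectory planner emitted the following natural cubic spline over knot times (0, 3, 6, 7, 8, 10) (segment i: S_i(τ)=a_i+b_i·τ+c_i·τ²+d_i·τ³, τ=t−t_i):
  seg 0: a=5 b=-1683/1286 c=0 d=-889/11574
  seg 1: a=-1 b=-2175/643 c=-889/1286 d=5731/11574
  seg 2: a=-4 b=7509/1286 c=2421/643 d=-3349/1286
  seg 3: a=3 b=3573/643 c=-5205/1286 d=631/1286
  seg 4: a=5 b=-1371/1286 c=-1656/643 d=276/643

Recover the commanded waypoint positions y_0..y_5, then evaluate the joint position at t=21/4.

y_0=5 y_1=-1 y_2=-4 y_3=3 y_4=5 y_5=-4
S(21/4) = -532529/82304

y_0 = S_0(0) = a_0 = 5
y_1 = S_1(0) = a_1 = -1
y_2 = S_2(0) = a_2 = -4
y_3 = S_3(0) = a_3 = 3
y_4 = S_4(0) = a_4 = 5
y_5 = S_4(2) = -4
t_q=21/4 is in segment 1 (τ=9/4); S_1(τ)=-532529/82304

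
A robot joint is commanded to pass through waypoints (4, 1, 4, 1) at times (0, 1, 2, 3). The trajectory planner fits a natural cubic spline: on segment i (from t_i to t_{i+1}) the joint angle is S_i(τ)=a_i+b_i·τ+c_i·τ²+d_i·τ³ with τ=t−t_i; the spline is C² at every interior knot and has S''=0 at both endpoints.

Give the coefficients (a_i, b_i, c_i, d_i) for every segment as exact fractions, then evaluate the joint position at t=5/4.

Δ: Δ0=-3, Δ1=3, Δ2=-3
row 1: diag=4, rhs=36; c'=1/4, d'=9
row 2: denom=4−1·1/4=15/4; d'=(-36−1·9)/(15/4)=-12
back: M2=-12
back: M1=9−1/4·-12=12
M: M0=0, M1=12, M2=-12, M3=0
seg 0: a=4, c=M0/2=0, d=(M1−M0)/(6·1)=2, b=Δ0−h0·(2M0+M1)/6=-5
seg 1: a=1, c=M1/2=6, d=(M2−M1)/(6·1)=-4, b=Δ1−h1·(2M1+M2)/6=1
seg 2: a=4, c=M2/2=-6, d=(M3−M2)/(6·1)=2, b=Δ2−h2·(2M2+M3)/6=1
t_q=5/4 → seg 1, τ=1/4; S=1+1·τ+6·τ²+-4·τ³=25/16

  seg 0: a=4 b=-5 c=0 d=2
  seg 1: a=1 b=1 c=6 d=-4
  seg 2: a=4 b=1 c=-6 d=2
S(5/4) = 25/16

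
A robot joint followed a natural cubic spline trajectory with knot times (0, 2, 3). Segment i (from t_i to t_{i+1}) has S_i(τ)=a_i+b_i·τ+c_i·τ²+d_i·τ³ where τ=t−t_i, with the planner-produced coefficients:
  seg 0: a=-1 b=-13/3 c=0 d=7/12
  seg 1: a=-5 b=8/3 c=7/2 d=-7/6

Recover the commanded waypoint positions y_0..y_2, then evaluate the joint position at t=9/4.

y_0=-1 y_1=-5 y_2=0
S(9/4) = -529/128

y_0 = S_0(0) = a_0 = -1
y_1 = S_1(0) = a_1 = -5
y_2 = S_1(1) = 0
t_q=9/4 is in segment 1 (τ=1/4); S_1(τ)=-529/128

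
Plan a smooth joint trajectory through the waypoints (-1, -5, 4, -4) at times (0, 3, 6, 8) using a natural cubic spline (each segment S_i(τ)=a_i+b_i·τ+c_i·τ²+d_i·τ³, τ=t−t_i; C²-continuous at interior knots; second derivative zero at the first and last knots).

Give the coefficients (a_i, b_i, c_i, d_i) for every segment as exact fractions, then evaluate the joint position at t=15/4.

Δ: Δ0=-4/3, Δ1=3, Δ2=-4
row 1: diag=12, rhs=26; c'=1/4, d'=13/6
row 2: denom=10−3·1/4=37/4; d'=(-42−3·13/6)/(37/4)=-194/37
back: M2=-194/37
back: M1=13/6−1/4·-194/37=386/111
M: M0=0, M1=386/111, M2=-194/37, M3=0
seg 0: a=-1, c=M0/2=0, d=(M1−M0)/(6·3)=193/999, b=Δ0−h0·(2M0+M1)/6=-341/111
seg 1: a=-5, c=M1/2=193/111, d=(M2−M1)/(6·3)=-484/999, b=Δ1−h1·(2M1+M2)/6=238/111
seg 2: a=4, c=M2/2=-97/37, d=(M3−M2)/(6·2)=97/222, b=Δ2−h2·(2M2+M3)/6=-56/111
t_q=15/4 → seg 1, τ=3/4; S=-5+238/111·τ+193/111·τ²+-484/999·τ³=-775/296

  seg 0: a=-1 b=-341/111 c=0 d=193/999
  seg 1: a=-5 b=238/111 c=193/111 d=-484/999
  seg 2: a=4 b=-56/111 c=-97/37 d=97/222
S(15/4) = -775/296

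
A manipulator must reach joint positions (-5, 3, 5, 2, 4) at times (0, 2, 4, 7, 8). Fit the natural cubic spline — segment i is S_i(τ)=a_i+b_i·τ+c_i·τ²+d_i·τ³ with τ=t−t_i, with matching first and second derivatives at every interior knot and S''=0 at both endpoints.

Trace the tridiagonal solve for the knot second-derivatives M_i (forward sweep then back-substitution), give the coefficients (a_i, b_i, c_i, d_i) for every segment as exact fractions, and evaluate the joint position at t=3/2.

  seg 0: a=-5 b=1235/268 c=0 d=-163/1072
  seg 1: a=3 b=373/134 c=-489/536 d=11/1072
  seg 2: a=5 b=-199/268 c=-57/67 d=205/804
  seg 3: a=2 b=139/134 c=387/268 d=-129/268
S(3/2) = 11999/8576

Δ: Δ0=4, Δ1=1, Δ2=-1, Δ3=2
row 1: diag=8, rhs=-18; c'=1/4, d'=-9/4
row 2: denom=10−2·1/4=19/2; d'=(-12−2·-9/4)/(19/2)=-15/19
row 3: denom=8−3·6/19=134/19; d'=(18−3·-15/19)/(134/19)=387/134
back: M3=387/134
back: M2=-15/19−6/19·387/134=-114/67
back: M1=-9/4−1/4·-114/67=-489/268
M: M0=0, M1=-489/268, M2=-114/67, M3=387/134, M4=0
seg 0: a=-5, c=M0/2=0, d=(M1−M0)/(6·2)=-163/1072, b=Δ0−h0·(2M0+M1)/6=1235/268
seg 1: a=3, c=M1/2=-489/536, d=(M2−M1)/(6·2)=11/1072, b=Δ1−h1·(2M1+M2)/6=373/134
seg 2: a=5, c=M2/2=-57/67, d=(M3−M2)/(6·3)=205/804, b=Δ2−h2·(2M2+M3)/6=-199/268
seg 3: a=2, c=M3/2=387/268, d=(M4−M3)/(6·1)=-129/268, b=Δ3−h3·(2M3+M4)/6=139/134
t_q=3/2 → seg 0, τ=3/2; S=-5+1235/268·τ+0·τ²+-163/1072·τ³=11999/8576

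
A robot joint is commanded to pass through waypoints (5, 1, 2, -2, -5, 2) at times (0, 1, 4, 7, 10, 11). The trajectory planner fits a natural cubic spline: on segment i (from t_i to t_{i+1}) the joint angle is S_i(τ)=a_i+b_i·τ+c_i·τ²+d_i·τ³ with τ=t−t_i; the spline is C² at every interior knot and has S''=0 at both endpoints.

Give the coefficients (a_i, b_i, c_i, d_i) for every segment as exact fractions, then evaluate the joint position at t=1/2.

  seg 0: a=5 b=-1201/259 c=0 d=165/259
  seg 1: a=1 b=-706/259 c=495/259 d=-2078/6993
  seg 2: a=2 b=186/259 c=-593/777 d=5/189
  seg 3: a=-2 b=-815/259 c=-136/259 d=964/2331
  seg 4: a=-5 b=1261/259 c=828/259 d=-276/259
S(1/2) = 5721/2072

Δ: Δ0=-4, Δ1=1/3, Δ2=-4/3, Δ3=-1, Δ4=7
row 1: diag=8, rhs=26; c'=3/8, d'=13/4
row 2: denom=12−3·3/8=87/8; d'=(-10−3·13/4)/(87/8)=-158/87
row 3: denom=12−3·8/29=324/29; d'=(2−3·-158/87)/(324/29)=2/3
row 4: denom=8−3·29/108=259/36; d'=(48−3·2/3)/(259/36)=1656/259
back: M4=1656/259
back: M3=2/3−29/108·1656/259=-272/259
back: M2=-158/87−8/29·-272/259=-1186/777
back: M1=13/4−3/8·-1186/777=990/259
M: M0=0, M1=990/259, M2=-1186/777, M3=-272/259, M4=1656/259, M5=0
seg 0: a=5, c=M0/2=0, d=(M1−M0)/(6·1)=165/259, b=Δ0−h0·(2M0+M1)/6=-1201/259
seg 1: a=1, c=M1/2=495/259, d=(M2−M1)/(6·3)=-2078/6993, b=Δ1−h1·(2M1+M2)/6=-706/259
seg 2: a=2, c=M2/2=-593/777, d=(M3−M2)/(6·3)=5/189, b=Δ2−h2·(2M2+M3)/6=186/259
seg 3: a=-2, c=M3/2=-136/259, d=(M4−M3)/(6·3)=964/2331, b=Δ3−h3·(2M3+M4)/6=-815/259
seg 4: a=-5, c=M4/2=828/259, d=(M5−M4)/(6·1)=-276/259, b=Δ4−h4·(2M4+M5)/6=1261/259
t_q=1/2 → seg 0, τ=1/2; S=5+-1201/259·τ+0·τ²+165/259·τ³=5721/2072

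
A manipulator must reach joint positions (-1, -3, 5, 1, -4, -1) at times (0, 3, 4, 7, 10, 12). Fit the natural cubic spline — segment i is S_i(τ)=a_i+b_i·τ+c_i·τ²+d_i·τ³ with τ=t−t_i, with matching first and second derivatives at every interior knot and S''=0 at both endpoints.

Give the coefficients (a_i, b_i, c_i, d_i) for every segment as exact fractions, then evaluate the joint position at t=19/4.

  seg 0: a=-1 b=-365/82 c=0 d=931/2214
  seg 1: a=-3 b=283/41 c=931/246 d=-661/246
  seg 2: a=5 b=1577/246 c=-526/123 d=139/246
  seg 3: a=1 b=-491/123 c=199/246 d=-25/2214
  seg 4: a=-4 b=137/246 c=29/41 d=-29/246
S(19/4) = 40099/5248

Δ: Δ0=-2/3, Δ1=8, Δ2=-4/3, Δ3=-5/3, Δ4=3/2
row 1: diag=8, rhs=52; c'=1/8, d'=13/2
row 2: denom=8−1·1/8=63/8; d'=(-56−1·13/2)/(63/8)=-500/63
row 3: denom=12−3·8/21=76/7; d'=(-2−3·-500/63)/(76/7)=229/114
row 4: denom=10−3·21/76=697/76; d'=(19−3·229/114)/(697/76)=58/41
back: M4=58/41
back: M3=229/114−21/76·58/41=199/123
back: M2=-500/63−8/21·199/123=-1052/123
back: M1=13/2−1/8·-1052/123=931/123
M: M0=0, M1=931/123, M2=-1052/123, M3=199/123, M4=58/41, M5=0
seg 0: a=-1, c=M0/2=0, d=(M1−M0)/(6·3)=931/2214, b=Δ0−h0·(2M0+M1)/6=-365/82
seg 1: a=-3, c=M1/2=931/246, d=(M2−M1)/(6·1)=-661/246, b=Δ1−h1·(2M1+M2)/6=283/41
seg 2: a=5, c=M2/2=-526/123, d=(M3−M2)/(6·3)=139/246, b=Δ2−h2·(2M2+M3)/6=1577/246
seg 3: a=1, c=M3/2=199/246, d=(M4−M3)/(6·3)=-25/2214, b=Δ3−h3·(2M3+M4)/6=-491/123
seg 4: a=-4, c=M4/2=29/41, d=(M5−M4)/(6·2)=-29/246, b=Δ4−h4·(2M4+M5)/6=137/246
t_q=19/4 → seg 2, τ=3/4; S=5+1577/246·τ+-526/123·τ²+139/246·τ³=40099/5248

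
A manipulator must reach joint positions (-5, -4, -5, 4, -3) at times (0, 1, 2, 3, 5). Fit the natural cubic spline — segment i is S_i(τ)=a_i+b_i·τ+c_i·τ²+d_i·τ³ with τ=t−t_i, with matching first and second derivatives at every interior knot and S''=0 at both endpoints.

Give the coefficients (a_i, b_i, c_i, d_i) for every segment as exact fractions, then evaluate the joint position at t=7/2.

Δ: Δ0=1, Δ1=-1, Δ2=9, Δ3=-7/2
row 1: diag=4, rhs=-12; c'=1/4, d'=-3
row 2: denom=4−1·1/4=15/4; d'=(60−1·-3)/(15/4)=84/5
row 3: denom=6−1·4/15=86/15; d'=(-75−1·84/5)/(86/15)=-1377/86
back: M3=-1377/86
back: M2=84/5−4/15·-1377/86=906/43
back: M1=-3−1/4·906/43=-711/86
M: M0=0, M1=-711/86, M2=906/43, M3=-1377/86, M4=0
seg 0: a=-5, c=M0/2=0, d=(M1−M0)/(6·1)=-237/172, b=Δ0−h0·(2M0+M1)/6=409/172
seg 1: a=-4, c=M1/2=-711/172, d=(M2−M1)/(6·1)=841/172, b=Δ1−h1·(2M1+M2)/6=-151/86
seg 2: a=-5, c=M2/2=453/43, d=(M3−M2)/(6·1)=-1063/172, b=Δ2−h2·(2M2+M3)/6=799/172
seg 3: a=4, c=M3/2=-1377/172, d=(M4−M3)/(6·2)=459/344, b=Δ3−h3·(2M3+M4)/6=617/86
t_q=7/2 → seg 3, τ=1/2; S=4+617/86·τ+-1377/172·τ²+459/344·τ³=15831/2752

  seg 0: a=-5 b=409/172 c=0 d=-237/172
  seg 1: a=-4 b=-151/86 c=-711/172 d=841/172
  seg 2: a=-5 b=799/172 c=453/43 d=-1063/172
  seg 3: a=4 b=617/86 c=-1377/172 d=459/344
S(7/2) = 15831/2752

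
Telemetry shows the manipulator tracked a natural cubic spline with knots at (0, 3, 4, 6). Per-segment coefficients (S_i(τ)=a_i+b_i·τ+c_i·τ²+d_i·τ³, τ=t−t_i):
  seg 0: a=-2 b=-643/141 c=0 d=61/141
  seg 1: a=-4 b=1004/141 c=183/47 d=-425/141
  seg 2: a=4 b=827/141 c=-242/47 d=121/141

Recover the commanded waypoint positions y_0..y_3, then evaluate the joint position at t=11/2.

y_0 = S_0(0) = a_0 = -2
y_1 = S_1(0) = a_1 = -4
y_2 = S_2(0) = a_2 = 4
y_3 = S_2(2) = 2
t_q=11/2 is in segment 2 (τ=3/2); S_2(τ)=1545/376

y_0=-2 y_1=-4 y_2=4 y_3=2
S(11/2) = 1545/376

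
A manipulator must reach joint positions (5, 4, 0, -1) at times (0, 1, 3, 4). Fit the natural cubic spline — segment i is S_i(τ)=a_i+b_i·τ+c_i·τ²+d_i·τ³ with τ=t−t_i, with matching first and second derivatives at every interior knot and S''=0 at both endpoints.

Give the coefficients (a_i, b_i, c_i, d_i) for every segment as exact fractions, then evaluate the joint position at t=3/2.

Δ: Δ0=-1, Δ1=-2, Δ2=-1
row 1: diag=6, rhs=-6; c'=1/3, d'=-1
row 2: denom=6−2·1/3=16/3; d'=(6−2·-1)/(16/3)=3/2
back: M2=3/2
back: M1=-1−1/3·3/2=-3/2
M: M0=0, M1=-3/2, M2=3/2, M3=0
seg 0: a=5, c=M0/2=0, d=(M1−M0)/(6·1)=-1/4, b=Δ0−h0·(2M0+M1)/6=-3/4
seg 1: a=4, c=M1/2=-3/4, d=(M2−M1)/(6·2)=1/4, b=Δ1−h1·(2M1+M2)/6=-3/2
seg 2: a=0, c=M2/2=3/4, d=(M3−M2)/(6·1)=-1/4, b=Δ2−h2·(2M2+M3)/6=-3/2
t_q=3/2 → seg 1, τ=1/2; S=4+-3/2·τ+-3/4·τ²+1/4·τ³=99/32

  seg 0: a=5 b=-3/4 c=0 d=-1/4
  seg 1: a=4 b=-3/2 c=-3/4 d=1/4
  seg 2: a=0 b=-3/2 c=3/4 d=-1/4
S(3/2) = 99/32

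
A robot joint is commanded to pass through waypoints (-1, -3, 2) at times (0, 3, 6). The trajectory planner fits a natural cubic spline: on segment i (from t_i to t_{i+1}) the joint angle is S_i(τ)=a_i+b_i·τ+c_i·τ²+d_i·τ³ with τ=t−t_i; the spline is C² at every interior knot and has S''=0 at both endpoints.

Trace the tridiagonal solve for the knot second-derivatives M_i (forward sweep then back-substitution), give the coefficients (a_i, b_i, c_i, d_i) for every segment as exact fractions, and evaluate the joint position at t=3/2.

  seg 0: a=-1 b=-5/4 c=0 d=7/108
  seg 1: a=-3 b=1/2 c=7/12 d=-7/108
S(3/2) = -85/32

Δ: Δ0=-2/3, Δ1=5/3
row 1: diag=12, rhs=14; c'=1/4, d'=7/6
back: M1=7/6
M: M0=0, M1=7/6, M2=0
seg 0: a=-1, c=M0/2=0, d=(M1−M0)/(6·3)=7/108, b=Δ0−h0·(2M0+M1)/6=-5/4
seg 1: a=-3, c=M1/2=7/12, d=(M2−M1)/(6·3)=-7/108, b=Δ1−h1·(2M1+M2)/6=1/2
t_q=3/2 → seg 0, τ=3/2; S=-1+-5/4·τ+0·τ²+7/108·τ³=-85/32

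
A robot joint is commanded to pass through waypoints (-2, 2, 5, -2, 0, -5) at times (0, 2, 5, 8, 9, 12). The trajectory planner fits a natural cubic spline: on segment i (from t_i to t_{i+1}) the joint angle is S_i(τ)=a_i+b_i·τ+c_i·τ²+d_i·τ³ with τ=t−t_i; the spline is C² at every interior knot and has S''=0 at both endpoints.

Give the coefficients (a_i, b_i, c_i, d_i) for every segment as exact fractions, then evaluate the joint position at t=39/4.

  seg 0: a=-2 b=3988/2091 c=0 d=97/4182
  seg 1: a=2 b=4570/2091 c=97/697 d=-3352/18819
  seg 2: a=5 b=-220/123 c=-3061/2091 d=8044/18819
  seg 3: a=-2 b=2026/2091 c=1661/697 d=-2827/2091
  seg 4: a=0 b=3511/2091 c=-1166/697 d=1166/6273
S(39/4) = 8849/22304

Δ: Δ0=2, Δ1=1, Δ2=-7/3, Δ3=2, Δ4=-5/3
row 1: diag=10, rhs=-6; c'=3/10, d'=-3/5
row 2: denom=12−3·3/10=111/10; d'=(-20−3·-3/5)/(111/10)=-182/111
row 3: denom=8−3·10/37=266/37; d'=(26−3·-182/111)/(266/37)=572/133
row 4: denom=8−1·37/266=2091/266; d'=(-22−1·572/133)/(2091/266)=-2332/697
back: M4=-2332/697
back: M3=572/133−37/266·-2332/697=3322/697
back: M2=-182/111−10/37·3322/697=-6122/2091
back: M1=-3/5−3/10·-6122/2091=194/697
M: M0=0, M1=194/697, M2=-6122/2091, M3=3322/697, M4=-2332/697, M5=0
seg 0: a=-2, c=M0/2=0, d=(M1−M0)/(6·2)=97/4182, b=Δ0−h0·(2M0+M1)/6=3988/2091
seg 1: a=2, c=M1/2=97/697, d=(M2−M1)/(6·3)=-3352/18819, b=Δ1−h1·(2M1+M2)/6=4570/2091
seg 2: a=5, c=M2/2=-3061/2091, d=(M3−M2)/(6·3)=8044/18819, b=Δ2−h2·(2M2+M3)/6=-220/123
seg 3: a=-2, c=M3/2=1661/697, d=(M4−M3)/(6·1)=-2827/2091, b=Δ3−h3·(2M3+M4)/6=2026/2091
seg 4: a=0, c=M4/2=-1166/697, d=(M5−M4)/(6·3)=1166/6273, b=Δ4−h4·(2M4+M5)/6=3511/2091
t_q=39/4 → seg 4, τ=3/4; S=0+3511/2091·τ+-1166/697·τ²+1166/6273·τ³=8849/22304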